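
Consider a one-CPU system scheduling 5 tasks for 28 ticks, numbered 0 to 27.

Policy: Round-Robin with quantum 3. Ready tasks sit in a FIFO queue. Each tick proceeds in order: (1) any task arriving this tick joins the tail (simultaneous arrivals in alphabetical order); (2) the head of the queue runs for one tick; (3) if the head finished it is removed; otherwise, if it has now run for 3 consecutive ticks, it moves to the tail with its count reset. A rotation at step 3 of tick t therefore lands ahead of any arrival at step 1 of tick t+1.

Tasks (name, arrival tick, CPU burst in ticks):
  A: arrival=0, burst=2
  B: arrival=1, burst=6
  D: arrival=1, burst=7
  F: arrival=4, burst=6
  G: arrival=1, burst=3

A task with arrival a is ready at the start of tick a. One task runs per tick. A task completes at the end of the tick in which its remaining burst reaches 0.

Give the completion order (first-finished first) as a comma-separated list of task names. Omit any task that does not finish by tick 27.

t=0: queue=[A] q_used=0 → run A
t=1: queue=[A,B,D,G] q_used=1 → run A
t=2: queue=[B,D,G] q_used=0 → run B
t=3: queue=[B,D,G] q_used=1 → run B
t=4: queue=[B,D,G,F] q_used=2 → run B
t=5: queue=[D,G,F,B] q_used=0 → run D
t=6: queue=[D,G,F,B] q_used=1 → run D
t=7: queue=[D,G,F,B] q_used=2 → run D
t=8: queue=[G,F,B,D] q_used=0 → run G
t=9: queue=[G,F,B,D] q_used=1 → run G
t=10: queue=[G,F,B,D] q_used=2 → run G
t=11: queue=[F,B,D] q_used=0 → run F
t=12: queue=[F,B,D] q_used=1 → run F
t=13: queue=[F,B,D] q_used=2 → run F
t=14: queue=[B,D,F] q_used=0 → run B
t=15: queue=[B,D,F] q_used=1 → run B
t=16: queue=[B,D,F] q_used=2 → run B
t=17: queue=[D,F] q_used=0 → run D
t=18: queue=[D,F] q_used=1 → run D
t=19: queue=[D,F] q_used=2 → run D
t=20: queue=[F,D] q_used=0 → run F
t=21: queue=[F,D] q_used=1 → run F
t=22: queue=[F,D] q_used=2 → run F
t=23: queue=[D] q_used=0 → run D
t=24: (idle)
t=25: (idle)
t=26: (idle)
t=27: (idle)

completion order = A, G, B, F, D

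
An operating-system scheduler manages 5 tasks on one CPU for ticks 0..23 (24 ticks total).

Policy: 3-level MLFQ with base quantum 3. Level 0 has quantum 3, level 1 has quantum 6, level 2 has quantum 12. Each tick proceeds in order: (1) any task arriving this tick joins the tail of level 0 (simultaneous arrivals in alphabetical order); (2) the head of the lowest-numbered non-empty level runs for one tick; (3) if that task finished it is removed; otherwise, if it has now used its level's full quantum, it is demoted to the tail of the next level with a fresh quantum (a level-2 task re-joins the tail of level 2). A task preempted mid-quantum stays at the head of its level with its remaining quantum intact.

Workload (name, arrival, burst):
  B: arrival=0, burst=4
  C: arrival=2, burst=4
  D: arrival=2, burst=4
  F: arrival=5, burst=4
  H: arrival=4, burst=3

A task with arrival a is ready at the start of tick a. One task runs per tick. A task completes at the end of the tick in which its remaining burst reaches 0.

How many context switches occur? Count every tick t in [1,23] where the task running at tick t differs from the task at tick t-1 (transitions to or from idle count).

context switches = 9

t=0: L0/L1/L2 = B/-/- → run B
t=1: L0/L1/L2 = B/-/- → run B
t=2: L0/L1/L2 = BCD/-/- → run B
t=3: L0/L1/L2 = CD/B/- → run C
t=4: L0/L1/L2 = CDH/B/- → run C
t=5: L0/L1/L2 = CDHF/B/- → run C
t=6: L0/L1/L2 = DHF/BC/- → run D
t=7: L0/L1/L2 = DHF/BC/- → run D
t=8: L0/L1/L2 = DHF/BC/- → run D
t=9: L0/L1/L2 = HF/BCD/- → run H
t=10: L0/L1/L2 = HF/BCD/- → run H
t=11: L0/L1/L2 = HF/BCD/- → run H
t=12: L0/L1/L2 = F/BCD/- → run F
t=13: L0/L1/L2 = F/BCD/- → run F
t=14: L0/L1/L2 = F/BCD/- → run F
t=15: L0/L1/L2 = -/BCDF/- → run B
t=16: L0/L1/L2 = -/CDF/- → run C
t=17: L0/L1/L2 = -/DF/- → run D
t=18: L0/L1/L2 = -/F/- → run F
t=19: (idle)
t=20: (idle)
t=21: (idle)
t=22: (idle)
t=23: (idle)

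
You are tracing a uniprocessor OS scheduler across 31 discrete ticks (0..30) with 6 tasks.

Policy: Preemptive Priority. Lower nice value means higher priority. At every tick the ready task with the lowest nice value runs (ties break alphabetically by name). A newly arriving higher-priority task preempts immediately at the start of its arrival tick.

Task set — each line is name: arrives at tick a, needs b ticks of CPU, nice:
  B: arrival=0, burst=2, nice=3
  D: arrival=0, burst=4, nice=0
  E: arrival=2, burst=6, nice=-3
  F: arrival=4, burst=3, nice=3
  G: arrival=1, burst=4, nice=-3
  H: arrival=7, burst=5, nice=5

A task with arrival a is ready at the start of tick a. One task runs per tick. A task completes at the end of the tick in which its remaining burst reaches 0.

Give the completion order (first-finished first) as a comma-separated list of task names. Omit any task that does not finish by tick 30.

completion order = E, G, D, B, F, H

t=0: ready={B,D} → run D
t=1: ready={B,D,G} → run G
t=2: ready={B,D,E,G} → run E
t=3: ready={B,D,E,G} → run E
t=4: ready={B,D,E,F,G} → run E
t=5: ready={B,D,E,F,G} → run E
t=6: ready={B,D,E,F,G} → run E
t=7: ready={B,D,E,F,G,H} → run E
t=8: ready={B,D,F,G,H} → run G
t=9: ready={B,D,F,G,H} → run G
t=10: ready={B,D,F,G,H} → run G
t=11: ready={B,D,F,H} → run D
t=12: ready={B,D,F,H} → run D
t=13: ready={B,D,F,H} → run D
t=14: ready={B,F,H} → run B
t=15: ready={B,F,H} → run B
t=16: ready={F,H} → run F
t=17: ready={F,H} → run F
t=18: ready={F,H} → run F
t=19: ready={H} → run H
t=20: ready={H} → run H
t=21: ready={H} → run H
t=22: ready={H} → run H
t=23: ready={H} → run H
t=24: (idle)
t=25: (idle)
t=26: (idle)
t=27: (idle)
t=28: (idle)
t=29: (idle)
t=30: (idle)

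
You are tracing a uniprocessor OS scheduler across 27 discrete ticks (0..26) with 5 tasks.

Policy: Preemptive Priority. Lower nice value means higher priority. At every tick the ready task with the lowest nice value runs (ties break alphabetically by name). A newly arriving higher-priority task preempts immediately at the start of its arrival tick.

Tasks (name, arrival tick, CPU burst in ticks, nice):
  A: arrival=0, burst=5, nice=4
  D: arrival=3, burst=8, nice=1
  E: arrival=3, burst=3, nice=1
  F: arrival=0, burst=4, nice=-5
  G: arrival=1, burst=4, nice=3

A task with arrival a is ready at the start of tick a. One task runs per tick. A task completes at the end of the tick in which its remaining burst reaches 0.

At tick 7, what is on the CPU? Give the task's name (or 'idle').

t=0: ready={A,F} → run F
t=1: ready={A,F,G} → run F
t=2: ready={A,F,G} → run F
t=3: ready={A,D,E,F,G} → run F
t=4: ready={A,D,E,G} → run D
t=5: ready={A,D,E,G} → run D
t=6: ready={A,D,E,G} → run D
t=7: ready={A,D,E,G} → run D
t=8: ready={A,D,E,G} → run D
t=9: ready={A,D,E,G} → run D
t=10: ready={A,D,E,G} → run D
t=11: ready={A,D,E,G} → run D
t=12: ready={A,E,G} → run E
t=13: ready={A,E,G} → run E
t=14: ready={A,E,G} → run E
t=15: ready={A,G} → run G
t=16: ready={A,G} → run G
t=17: ready={A,G} → run G
t=18: ready={A,G} → run G
t=19: ready={A} → run A
t=20: ready={A} → run A
t=21: ready={A} → run A
t=22: ready={A} → run A
t=23: ready={A} → run A
t=24: (idle)
t=25: (idle)
t=26: (idle)

running at tick 7 = D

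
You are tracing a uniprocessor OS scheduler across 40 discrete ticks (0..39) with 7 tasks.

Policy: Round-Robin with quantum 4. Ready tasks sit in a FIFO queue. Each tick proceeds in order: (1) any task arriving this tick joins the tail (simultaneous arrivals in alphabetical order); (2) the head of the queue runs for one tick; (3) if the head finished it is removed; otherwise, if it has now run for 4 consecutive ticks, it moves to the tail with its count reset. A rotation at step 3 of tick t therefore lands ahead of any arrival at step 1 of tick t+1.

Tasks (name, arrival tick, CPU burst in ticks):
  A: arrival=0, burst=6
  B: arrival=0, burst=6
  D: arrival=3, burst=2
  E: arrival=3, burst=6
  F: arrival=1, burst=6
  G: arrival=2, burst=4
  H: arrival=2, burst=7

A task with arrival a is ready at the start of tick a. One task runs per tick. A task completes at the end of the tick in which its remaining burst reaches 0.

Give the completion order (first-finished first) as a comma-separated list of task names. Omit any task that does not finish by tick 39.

t=0: queue=[A,B] q_used=0 → run A
t=1: queue=[A,B,F] q_used=1 → run A
t=2: queue=[A,B,F,G,H] q_used=2 → run A
t=3: queue=[A,B,F,G,H,D,E] q_used=3 → run A
t=4: queue=[B,F,G,H,D,E,A] q_used=0 → run B
t=5: queue=[B,F,G,H,D,E,A] q_used=1 → run B
t=6: queue=[B,F,G,H,D,E,A] q_used=2 → run B
t=7: queue=[B,F,G,H,D,E,A] q_used=3 → run B
t=8: queue=[F,G,H,D,E,A,B] q_used=0 → run F
t=9: queue=[F,G,H,D,E,A,B] q_used=1 → run F
t=10: queue=[F,G,H,D,E,A,B] q_used=2 → run F
t=11: queue=[F,G,H,D,E,A,B] q_used=3 → run F
t=12: queue=[G,H,D,E,A,B,F] q_used=0 → run G
t=13: queue=[G,H,D,E,A,B,F] q_used=1 → run G
t=14: queue=[G,H,D,E,A,B,F] q_used=2 → run G
t=15: queue=[G,H,D,E,A,B,F] q_used=3 → run G
t=16: queue=[H,D,E,A,B,F] q_used=0 → run H
t=17: queue=[H,D,E,A,B,F] q_used=1 → run H
t=18: queue=[H,D,E,A,B,F] q_used=2 → run H
t=19: queue=[H,D,E,A,B,F] q_used=3 → run H
t=20: queue=[D,E,A,B,F,H] q_used=0 → run D
t=21: queue=[D,E,A,B,F,H] q_used=1 → run D
t=22: queue=[E,A,B,F,H] q_used=0 → run E
t=23: queue=[E,A,B,F,H] q_used=1 → run E
t=24: queue=[E,A,B,F,H] q_used=2 → run E
t=25: queue=[E,A,B,F,H] q_used=3 → run E
t=26: queue=[A,B,F,H,E] q_used=0 → run A
t=27: queue=[A,B,F,H,E] q_used=1 → run A
t=28: queue=[B,F,H,E] q_used=0 → run B
t=29: queue=[B,F,H,E] q_used=1 → run B
t=30: queue=[F,H,E] q_used=0 → run F
t=31: queue=[F,H,E] q_used=1 → run F
t=32: queue=[H,E] q_used=0 → run H
t=33: queue=[H,E] q_used=1 → run H
t=34: queue=[H,E] q_used=2 → run H
t=35: queue=[E] q_used=0 → run E
t=36: queue=[E] q_used=1 → run E
t=37: (idle)
t=38: (idle)
t=39: (idle)

completion order = G, D, A, B, F, H, E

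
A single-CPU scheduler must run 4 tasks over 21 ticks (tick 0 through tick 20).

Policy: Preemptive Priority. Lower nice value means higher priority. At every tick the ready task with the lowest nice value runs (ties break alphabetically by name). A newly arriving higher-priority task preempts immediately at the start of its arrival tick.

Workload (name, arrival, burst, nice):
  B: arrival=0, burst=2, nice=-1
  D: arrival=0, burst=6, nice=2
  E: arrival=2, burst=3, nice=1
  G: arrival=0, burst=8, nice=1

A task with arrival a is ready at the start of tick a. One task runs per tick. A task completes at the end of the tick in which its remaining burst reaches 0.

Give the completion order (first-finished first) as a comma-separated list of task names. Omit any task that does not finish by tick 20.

completion order = B, E, G, D

t=0: ready={B,D,G} → run B
t=1: ready={B,D,G} → run B
t=2: ready={D,E,G} → run E
t=3: ready={D,E,G} → run E
t=4: ready={D,E,G} → run E
t=5: ready={D,G} → run G
t=6: ready={D,G} → run G
t=7: ready={D,G} → run G
t=8: ready={D,G} → run G
t=9: ready={D,G} → run G
t=10: ready={D,G} → run G
t=11: ready={D,G} → run G
t=12: ready={D,G} → run G
t=13: ready={D} → run D
t=14: ready={D} → run D
t=15: ready={D} → run D
t=16: ready={D} → run D
t=17: ready={D} → run D
t=18: ready={D} → run D
t=19: (idle)
t=20: (idle)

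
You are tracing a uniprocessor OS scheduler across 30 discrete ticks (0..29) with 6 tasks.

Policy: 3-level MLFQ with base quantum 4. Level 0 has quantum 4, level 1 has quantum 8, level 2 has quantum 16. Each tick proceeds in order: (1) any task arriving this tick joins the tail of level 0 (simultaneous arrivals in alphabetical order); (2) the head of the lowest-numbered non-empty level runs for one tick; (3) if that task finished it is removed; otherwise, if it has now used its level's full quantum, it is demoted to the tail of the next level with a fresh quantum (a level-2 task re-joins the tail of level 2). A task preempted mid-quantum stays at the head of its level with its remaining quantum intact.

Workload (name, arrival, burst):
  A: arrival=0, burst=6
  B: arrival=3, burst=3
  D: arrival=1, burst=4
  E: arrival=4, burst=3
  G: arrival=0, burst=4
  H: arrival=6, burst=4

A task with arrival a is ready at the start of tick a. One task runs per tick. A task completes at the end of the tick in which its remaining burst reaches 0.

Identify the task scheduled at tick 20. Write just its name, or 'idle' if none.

running at tick 20 = H

t=0: L0/L1/L2 = AG/-/- → run A
t=1: L0/L1/L2 = AGD/-/- → run A
t=2: L0/L1/L2 = AGD/-/- → run A
t=3: L0/L1/L2 = AGDB/-/- → run A
t=4: L0/L1/L2 = GDBE/A/- → run G
t=5: L0/L1/L2 = GDBE/A/- → run G
t=6: L0/L1/L2 = GDBEH/A/- → run G
t=7: L0/L1/L2 = GDBEH/A/- → run G
t=8: L0/L1/L2 = DBEH/A/- → run D
t=9: L0/L1/L2 = DBEH/A/- → run D
t=10: L0/L1/L2 = DBEH/A/- → run D
t=11: L0/L1/L2 = DBEH/A/- → run D
t=12: L0/L1/L2 = BEH/A/- → run B
t=13: L0/L1/L2 = BEH/A/- → run B
t=14: L0/L1/L2 = BEH/A/- → run B
t=15: L0/L1/L2 = EH/A/- → run E
t=16: L0/L1/L2 = EH/A/- → run E
t=17: L0/L1/L2 = EH/A/- → run E
t=18: L0/L1/L2 = H/A/- → run H
t=19: L0/L1/L2 = H/A/- → run H
t=20: L0/L1/L2 = H/A/- → run H
t=21: L0/L1/L2 = H/A/- → run H
t=22: L0/L1/L2 = -/A/- → run A
t=23: L0/L1/L2 = -/A/- → run A
t=24: (idle)
t=25: (idle)
t=26: (idle)
t=27: (idle)
t=28: (idle)
t=29: (idle)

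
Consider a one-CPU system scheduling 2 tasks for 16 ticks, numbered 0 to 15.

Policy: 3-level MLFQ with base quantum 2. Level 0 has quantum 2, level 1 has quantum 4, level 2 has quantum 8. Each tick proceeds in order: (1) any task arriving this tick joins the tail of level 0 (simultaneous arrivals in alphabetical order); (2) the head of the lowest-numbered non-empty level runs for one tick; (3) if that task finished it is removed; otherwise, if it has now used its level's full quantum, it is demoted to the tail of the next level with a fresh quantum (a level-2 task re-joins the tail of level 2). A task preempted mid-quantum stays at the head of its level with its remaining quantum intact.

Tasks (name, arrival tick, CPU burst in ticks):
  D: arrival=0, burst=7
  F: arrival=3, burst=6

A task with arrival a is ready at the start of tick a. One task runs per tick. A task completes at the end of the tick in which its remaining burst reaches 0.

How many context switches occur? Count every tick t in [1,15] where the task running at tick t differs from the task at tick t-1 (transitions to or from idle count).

context switches = 5

t=0: L0/L1/L2 = D/-/- → run D
t=1: L0/L1/L2 = D/-/- → run D
t=2: L0/L1/L2 = -/D/- → run D
t=3: L0/L1/L2 = F/D/- → run F
t=4: L0/L1/L2 = F/D/- → run F
t=5: L0/L1/L2 = -/DF/- → run D
t=6: L0/L1/L2 = -/DF/- → run D
t=7: L0/L1/L2 = -/DF/- → run D
t=8: L0/L1/L2 = -/F/D → run F
t=9: L0/L1/L2 = -/F/D → run F
t=10: L0/L1/L2 = -/F/D → run F
t=11: L0/L1/L2 = -/F/D → run F
t=12: L0/L1/L2 = -/-/D → run D
t=13: (idle)
t=14: (idle)
t=15: (idle)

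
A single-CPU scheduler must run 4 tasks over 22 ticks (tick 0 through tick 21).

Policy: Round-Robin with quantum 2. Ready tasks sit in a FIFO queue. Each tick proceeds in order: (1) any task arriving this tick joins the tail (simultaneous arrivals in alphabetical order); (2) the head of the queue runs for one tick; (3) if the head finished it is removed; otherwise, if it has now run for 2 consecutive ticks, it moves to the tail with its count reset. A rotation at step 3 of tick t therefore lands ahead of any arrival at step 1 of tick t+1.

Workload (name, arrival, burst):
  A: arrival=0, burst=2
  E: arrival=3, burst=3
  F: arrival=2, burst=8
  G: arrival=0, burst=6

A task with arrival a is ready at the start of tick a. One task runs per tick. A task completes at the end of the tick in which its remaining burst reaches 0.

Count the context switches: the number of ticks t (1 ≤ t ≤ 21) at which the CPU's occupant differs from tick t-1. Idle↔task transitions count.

t=0: queue=[A,G] q_used=0 → run A
t=1: queue=[A,G] q_used=1 → run A
t=2: queue=[G,F] q_used=0 → run G
t=3: queue=[G,F,E] q_used=1 → run G
t=4: queue=[F,E,G] q_used=0 → run F
t=5: queue=[F,E,G] q_used=1 → run F
t=6: queue=[E,G,F] q_used=0 → run E
t=7: queue=[E,G,F] q_used=1 → run E
t=8: queue=[G,F,E] q_used=0 → run G
t=9: queue=[G,F,E] q_used=1 → run G
t=10: queue=[F,E,G] q_used=0 → run F
t=11: queue=[F,E,G] q_used=1 → run F
t=12: queue=[E,G,F] q_used=0 → run E
t=13: queue=[G,F] q_used=0 → run G
t=14: queue=[G,F] q_used=1 → run G
t=15: queue=[F] q_used=0 → run F
t=16: queue=[F] q_used=1 → run F
t=17: queue=[F] q_used=0 → run F
t=18: queue=[F] q_used=1 → run F
t=19: (idle)
t=20: (idle)
t=21: (idle)

context switches = 9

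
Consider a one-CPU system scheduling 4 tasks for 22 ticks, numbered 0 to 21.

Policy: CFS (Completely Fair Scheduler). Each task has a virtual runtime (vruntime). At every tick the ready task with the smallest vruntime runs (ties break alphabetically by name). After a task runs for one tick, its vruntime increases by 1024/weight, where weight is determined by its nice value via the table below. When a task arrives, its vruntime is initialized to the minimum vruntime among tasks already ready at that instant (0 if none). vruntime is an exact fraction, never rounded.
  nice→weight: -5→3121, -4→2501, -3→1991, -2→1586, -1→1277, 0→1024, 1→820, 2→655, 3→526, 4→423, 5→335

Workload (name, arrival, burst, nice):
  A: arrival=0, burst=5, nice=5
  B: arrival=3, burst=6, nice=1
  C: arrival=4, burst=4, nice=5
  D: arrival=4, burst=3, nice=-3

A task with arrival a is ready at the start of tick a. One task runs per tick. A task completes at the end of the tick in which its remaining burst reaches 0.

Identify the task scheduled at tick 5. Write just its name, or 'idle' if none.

t=0: vr[A=0] → run A
t=1: vr[A=1024/335] → run A
t=2: vr[A=2048/335] → run A
t=3: vr[A=3072/335 B=3072/335] → run A
t=4: vr[A=4096/335 B=3072/335 C=3072/335 D=3072/335] → run B
t=5: vr[A=4096/335 B=143104/13735 C=3072/335 D=3072/335] → run C
t=6: vr[A=4096/335 B=143104/13735 C=4096/335 D=3072/335] → run D
t=7: vr[A=4096/335 B=143104/13735 C=4096/335 D=6459392/666985] → run D
t=8: vr[A=4096/335 B=143104/13735 C=4096/335 D=6802432/666985] → run D
t=9: vr[A=4096/335 B=143104/13735 C=4096/335] → run B
t=10: vr[A=4096/335 B=160256/13735 C=4096/335] → run B
t=11: vr[A=4096/335 B=177408/13735 C=4096/335] → run A
t=12: vr[B=177408/13735 C=4096/335] → run C
t=13: vr[B=177408/13735 C=1024/67] → run B
t=14: vr[B=38912/2747 C=1024/67] → run B
t=15: vr[B=211712/13735 C=1024/67] → run C
t=16: vr[B=211712/13735 C=6144/335] → run B
t=17: vr[C=6144/335] → run C
t=18: (idle)
t=19: (idle)
t=20: (idle)
t=21: (idle)

running at tick 5 = C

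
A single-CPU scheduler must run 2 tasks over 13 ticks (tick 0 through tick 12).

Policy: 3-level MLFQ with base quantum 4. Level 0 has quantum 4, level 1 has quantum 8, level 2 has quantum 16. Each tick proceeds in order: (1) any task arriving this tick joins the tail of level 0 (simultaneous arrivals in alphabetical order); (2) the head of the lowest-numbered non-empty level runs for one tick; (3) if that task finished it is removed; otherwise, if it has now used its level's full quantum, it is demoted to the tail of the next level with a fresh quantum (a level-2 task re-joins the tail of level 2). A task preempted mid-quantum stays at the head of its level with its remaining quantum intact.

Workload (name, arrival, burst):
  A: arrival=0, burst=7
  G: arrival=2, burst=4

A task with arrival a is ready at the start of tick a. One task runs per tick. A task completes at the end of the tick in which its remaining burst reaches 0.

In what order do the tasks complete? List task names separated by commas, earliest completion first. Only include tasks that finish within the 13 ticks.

completion order = G, A

t=0: L0/L1/L2 = A/-/- → run A
t=1: L0/L1/L2 = A/-/- → run A
t=2: L0/L1/L2 = AG/-/- → run A
t=3: L0/L1/L2 = AG/-/- → run A
t=4: L0/L1/L2 = G/A/- → run G
t=5: L0/L1/L2 = G/A/- → run G
t=6: L0/L1/L2 = G/A/- → run G
t=7: L0/L1/L2 = G/A/- → run G
t=8: L0/L1/L2 = -/A/- → run A
t=9: L0/L1/L2 = -/A/- → run A
t=10: L0/L1/L2 = -/A/- → run A
t=11: (idle)
t=12: (idle)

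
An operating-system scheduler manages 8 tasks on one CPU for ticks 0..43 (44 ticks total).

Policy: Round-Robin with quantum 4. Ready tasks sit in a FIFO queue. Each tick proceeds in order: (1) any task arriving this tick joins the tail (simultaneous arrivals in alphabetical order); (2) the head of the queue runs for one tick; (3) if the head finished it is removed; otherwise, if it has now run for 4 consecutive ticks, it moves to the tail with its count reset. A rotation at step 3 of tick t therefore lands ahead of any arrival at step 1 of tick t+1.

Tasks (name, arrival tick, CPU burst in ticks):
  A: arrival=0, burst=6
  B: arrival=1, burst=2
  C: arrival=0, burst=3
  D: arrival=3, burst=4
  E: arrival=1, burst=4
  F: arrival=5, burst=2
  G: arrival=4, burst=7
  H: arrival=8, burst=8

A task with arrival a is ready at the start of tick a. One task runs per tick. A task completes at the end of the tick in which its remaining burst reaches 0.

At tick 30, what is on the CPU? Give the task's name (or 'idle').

running at tick 30 = G

t=0: queue=[A,C] q_used=0 → run A
t=1: queue=[A,C,B,E] q_used=1 → run A
t=2: queue=[A,C,B,E] q_used=2 → run A
t=3: queue=[A,C,B,E,D] q_used=3 → run A
t=4: queue=[C,B,E,D,A,G] q_used=0 → run C
t=5: queue=[C,B,E,D,A,G,F] q_used=1 → run C
t=6: queue=[C,B,E,D,A,G,F] q_used=2 → run C
t=7: queue=[B,E,D,A,G,F] q_used=0 → run B
t=8: queue=[B,E,D,A,G,F,H] q_used=1 → run B
t=9: queue=[E,D,A,G,F,H] q_used=0 → run E
t=10: queue=[E,D,A,G,F,H] q_used=1 → run E
t=11: queue=[E,D,A,G,F,H] q_used=2 → run E
t=12: queue=[E,D,A,G,F,H] q_used=3 → run E
t=13: queue=[D,A,G,F,H] q_used=0 → run D
t=14: queue=[D,A,G,F,H] q_used=1 → run D
t=15: queue=[D,A,G,F,H] q_used=2 → run D
t=16: queue=[D,A,G,F,H] q_used=3 → run D
t=17: queue=[A,G,F,H] q_used=0 → run A
t=18: queue=[A,G,F,H] q_used=1 → run A
t=19: queue=[G,F,H] q_used=0 → run G
t=20: queue=[G,F,H] q_used=1 → run G
t=21: queue=[G,F,H] q_used=2 → run G
t=22: queue=[G,F,H] q_used=3 → run G
t=23: queue=[F,H,G] q_used=0 → run F
t=24: queue=[F,H,G] q_used=1 → run F
t=25: queue=[H,G] q_used=0 → run H
t=26: queue=[H,G] q_used=1 → run H
t=27: queue=[H,G] q_used=2 → run H
t=28: queue=[H,G] q_used=3 → run H
t=29: queue=[G,H] q_used=0 → run G
t=30: queue=[G,H] q_used=1 → run G
t=31: queue=[G,H] q_used=2 → run G
t=32: queue=[H] q_used=0 → run H
t=33: queue=[H] q_used=1 → run H
t=34: queue=[H] q_used=2 → run H
t=35: queue=[H] q_used=3 → run H
t=36: (idle)
t=37: (idle)
t=38: (idle)
t=39: (idle)
t=40: (idle)
t=41: (idle)
t=42: (idle)
t=43: (idle)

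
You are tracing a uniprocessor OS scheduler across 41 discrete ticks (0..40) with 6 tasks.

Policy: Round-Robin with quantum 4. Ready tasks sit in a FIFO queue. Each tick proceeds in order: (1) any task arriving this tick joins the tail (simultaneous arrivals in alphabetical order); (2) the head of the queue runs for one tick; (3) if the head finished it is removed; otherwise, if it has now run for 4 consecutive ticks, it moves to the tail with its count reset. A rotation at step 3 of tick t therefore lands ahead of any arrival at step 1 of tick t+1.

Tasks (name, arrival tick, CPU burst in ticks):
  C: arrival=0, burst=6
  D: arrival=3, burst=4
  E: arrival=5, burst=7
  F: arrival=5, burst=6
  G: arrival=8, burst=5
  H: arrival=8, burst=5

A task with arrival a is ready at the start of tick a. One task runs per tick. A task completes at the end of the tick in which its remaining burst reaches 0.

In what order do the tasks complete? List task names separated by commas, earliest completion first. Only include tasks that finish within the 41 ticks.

t=0: queue=[C] q_used=0 → run C
t=1: queue=[C] q_used=1 → run C
t=2: queue=[C] q_used=2 → run C
t=3: queue=[C,D] q_used=3 → run C
t=4: queue=[D,C] q_used=0 → run D
t=5: queue=[D,C,E,F] q_used=1 → run D
t=6: queue=[D,C,E,F] q_used=2 → run D
t=7: queue=[D,C,E,F] q_used=3 → run D
t=8: queue=[C,E,F,G,H] q_used=0 → run C
t=9: queue=[C,E,F,G,H] q_used=1 → run C
t=10: queue=[E,F,G,H] q_used=0 → run E
t=11: queue=[E,F,G,H] q_used=1 → run E
t=12: queue=[E,F,G,H] q_used=2 → run E
t=13: queue=[E,F,G,H] q_used=3 → run E
t=14: queue=[F,G,H,E] q_used=0 → run F
t=15: queue=[F,G,H,E] q_used=1 → run F
t=16: queue=[F,G,H,E] q_used=2 → run F
t=17: queue=[F,G,H,E] q_used=3 → run F
t=18: queue=[G,H,E,F] q_used=0 → run G
t=19: queue=[G,H,E,F] q_used=1 → run G
t=20: queue=[G,H,E,F] q_used=2 → run G
t=21: queue=[G,H,E,F] q_used=3 → run G
t=22: queue=[H,E,F,G] q_used=0 → run H
t=23: queue=[H,E,F,G] q_used=1 → run H
t=24: queue=[H,E,F,G] q_used=2 → run H
t=25: queue=[H,E,F,G] q_used=3 → run H
t=26: queue=[E,F,G,H] q_used=0 → run E
t=27: queue=[E,F,G,H] q_used=1 → run E
t=28: queue=[E,F,G,H] q_used=2 → run E
t=29: queue=[F,G,H] q_used=0 → run F
t=30: queue=[F,G,H] q_used=1 → run F
t=31: queue=[G,H] q_used=0 → run G
t=32: queue=[H] q_used=0 → run H
t=33: (idle)
t=34: (idle)
t=35: (idle)
t=36: (idle)
t=37: (idle)
t=38: (idle)
t=39: (idle)
t=40: (idle)

completion order = D, C, E, F, G, H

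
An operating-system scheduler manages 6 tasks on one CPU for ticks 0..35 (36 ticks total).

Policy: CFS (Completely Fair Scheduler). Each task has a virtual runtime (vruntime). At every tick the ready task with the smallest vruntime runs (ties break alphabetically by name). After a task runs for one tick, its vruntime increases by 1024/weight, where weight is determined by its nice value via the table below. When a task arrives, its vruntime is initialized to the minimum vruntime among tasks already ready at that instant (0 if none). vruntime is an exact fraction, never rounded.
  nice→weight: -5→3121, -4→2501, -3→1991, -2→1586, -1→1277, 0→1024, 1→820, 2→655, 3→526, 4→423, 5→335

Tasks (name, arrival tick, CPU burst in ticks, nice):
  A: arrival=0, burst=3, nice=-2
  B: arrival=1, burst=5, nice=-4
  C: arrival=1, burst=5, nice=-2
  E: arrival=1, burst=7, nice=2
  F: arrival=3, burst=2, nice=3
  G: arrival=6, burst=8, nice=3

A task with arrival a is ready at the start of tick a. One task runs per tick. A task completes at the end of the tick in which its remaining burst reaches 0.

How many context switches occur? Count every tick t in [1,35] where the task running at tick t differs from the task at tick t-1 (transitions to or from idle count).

context switches = 25

t=0: vr[A=0] → run A
t=1: vr[A=512/793 B=512/793 C=512/793 E=512/793] → run A
t=2: vr[A=1024/793 B=512/793 C=512/793 E=512/793] → run B
t=3: vr[A=1024/793 B=34304/32513 C=512/793 E=512/793 F=512/793] → run C
t=4: vr[A=1024/793 B=34304/32513 C=1024/793 E=512/793 F=512/793] → run E
t=5: vr[A=1024/793 B=34304/32513 C=1024/793 E=1147392/519415 F=512/793] → run F
t=6: vr[A=1024/793 B=34304/32513 C=1024/793 E=1147392/519415 F=540672/208559 G=34304/32513] → run B
t=7: vr[A=1024/793 B=47616/32513 C=1024/793 E=1147392/519415 F=540672/208559 G=34304/32513] → run G
t=8: vr[A=1024/793 B=47616/32513 C=1024/793 E=1147392/519415 F=540672/208559 G=25668608/8550919] → run A
t=9: vr[B=47616/32513 C=1024/793 E=1147392/519415 F=540672/208559 G=25668608/8550919] → run C
t=10: vr[B=47616/32513 C=1536/793 E=1147392/519415 F=540672/208559 G=25668608/8550919] → run B
t=11: vr[B=60928/32513 C=1536/793 E=1147392/519415 F=540672/208559 G=25668608/8550919] → run B
t=12: vr[B=74240/32513 C=1536/793 E=1147392/519415 F=540672/208559 G=25668608/8550919] → run C
t=13: vr[B=74240/32513 C=2048/793 E=1147392/519415 F=540672/208559 G=25668608/8550919] → run E
t=14: vr[B=74240/32513 C=2048/793 E=1959424/519415 F=540672/208559 G=25668608/8550919] → run B
t=15: vr[C=2048/793 E=1959424/519415 F=540672/208559 G=25668608/8550919] → run C
t=16: vr[C=2560/793 E=1959424/519415 F=540672/208559 G=25668608/8550919] → run F
t=17: vr[C=2560/793 E=1959424/519415 G=25668608/8550919] → run G
t=18: vr[C=2560/793 E=1959424/519415 G=42315264/8550919] → run C
t=19: vr[E=1959424/519415 G=42315264/8550919] → run E
t=20: vr[E=2771456/519415 G=42315264/8550919] → run G
t=21: vr[E=2771456/519415 G=58961920/8550919] → run E
t=22: vr[E=3583488/519415 G=58961920/8550919] → run G
t=23: vr[E=3583488/519415 G=75608576/8550919] → run E
t=24: vr[E=879104/103883 G=75608576/8550919] → run E
t=25: vr[E=5207552/519415 G=75608576/8550919] → run G
t=26: vr[E=5207552/519415 G=92255232/8550919] → run E
t=27: vr[G=92255232/8550919] → run G
t=28: vr[G=108901888/8550919] → run G
t=29: vr[G=125548544/8550919] → run G
t=30: (idle)
t=31: (idle)
t=32: (idle)
t=33: (idle)
t=34: (idle)
t=35: (idle)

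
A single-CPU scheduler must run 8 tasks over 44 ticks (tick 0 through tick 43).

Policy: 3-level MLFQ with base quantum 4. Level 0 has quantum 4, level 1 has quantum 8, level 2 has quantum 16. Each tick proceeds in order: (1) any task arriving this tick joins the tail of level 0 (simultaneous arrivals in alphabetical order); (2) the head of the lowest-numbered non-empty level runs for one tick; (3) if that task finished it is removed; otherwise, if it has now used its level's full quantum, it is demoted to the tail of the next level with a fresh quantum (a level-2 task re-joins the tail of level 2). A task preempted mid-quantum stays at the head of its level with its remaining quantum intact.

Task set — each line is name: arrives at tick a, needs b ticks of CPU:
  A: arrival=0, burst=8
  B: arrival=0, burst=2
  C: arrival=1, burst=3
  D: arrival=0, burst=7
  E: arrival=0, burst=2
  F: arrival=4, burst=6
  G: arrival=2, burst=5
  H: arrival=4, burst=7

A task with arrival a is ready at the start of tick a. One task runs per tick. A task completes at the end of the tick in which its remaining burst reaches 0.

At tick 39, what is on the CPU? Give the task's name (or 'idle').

running at tick 39 = H

t=0: L0/L1/L2 = ABDE/-/- → run A
t=1: L0/L1/L2 = ABDEC/-/- → run A
t=2: L0/L1/L2 = ABDECG/-/- → run A
t=3: L0/L1/L2 = ABDECG/-/- → run A
t=4: L0/L1/L2 = BDECGFH/A/- → run B
t=5: L0/L1/L2 = BDECGFH/A/- → run B
t=6: L0/L1/L2 = DECGFH/A/- → run D
t=7: L0/L1/L2 = DECGFH/A/- → run D
t=8: L0/L1/L2 = DECGFH/A/- → run D
t=9: L0/L1/L2 = DECGFH/A/- → run D
t=10: L0/L1/L2 = ECGFH/AD/- → run E
t=11: L0/L1/L2 = ECGFH/AD/- → run E
t=12: L0/L1/L2 = CGFH/AD/- → run C
t=13: L0/L1/L2 = CGFH/AD/- → run C
t=14: L0/L1/L2 = CGFH/AD/- → run C
t=15: L0/L1/L2 = GFH/AD/- → run G
t=16: L0/L1/L2 = GFH/AD/- → run G
t=17: L0/L1/L2 = GFH/AD/- → run G
t=18: L0/L1/L2 = GFH/AD/- → run G
t=19: L0/L1/L2 = FH/ADG/- → run F
t=20: L0/L1/L2 = FH/ADG/- → run F
t=21: L0/L1/L2 = FH/ADG/- → run F
t=22: L0/L1/L2 = FH/ADG/- → run F
t=23: L0/L1/L2 = H/ADGF/- → run H
t=24: L0/L1/L2 = H/ADGF/- → run H
t=25: L0/L1/L2 = H/ADGF/- → run H
t=26: L0/L1/L2 = H/ADGF/- → run H
t=27: L0/L1/L2 = -/ADGFH/- → run A
t=28: L0/L1/L2 = -/ADGFH/- → run A
t=29: L0/L1/L2 = -/ADGFH/- → run A
t=30: L0/L1/L2 = -/ADGFH/- → run A
t=31: L0/L1/L2 = -/DGFH/- → run D
t=32: L0/L1/L2 = -/DGFH/- → run D
t=33: L0/L1/L2 = -/DGFH/- → run D
t=34: L0/L1/L2 = -/GFH/- → run G
t=35: L0/L1/L2 = -/FH/- → run F
t=36: L0/L1/L2 = -/FH/- → run F
t=37: L0/L1/L2 = -/H/- → run H
t=38: L0/L1/L2 = -/H/- → run H
t=39: L0/L1/L2 = -/H/- → run H
t=40: (idle)
t=41: (idle)
t=42: (idle)
t=43: (idle)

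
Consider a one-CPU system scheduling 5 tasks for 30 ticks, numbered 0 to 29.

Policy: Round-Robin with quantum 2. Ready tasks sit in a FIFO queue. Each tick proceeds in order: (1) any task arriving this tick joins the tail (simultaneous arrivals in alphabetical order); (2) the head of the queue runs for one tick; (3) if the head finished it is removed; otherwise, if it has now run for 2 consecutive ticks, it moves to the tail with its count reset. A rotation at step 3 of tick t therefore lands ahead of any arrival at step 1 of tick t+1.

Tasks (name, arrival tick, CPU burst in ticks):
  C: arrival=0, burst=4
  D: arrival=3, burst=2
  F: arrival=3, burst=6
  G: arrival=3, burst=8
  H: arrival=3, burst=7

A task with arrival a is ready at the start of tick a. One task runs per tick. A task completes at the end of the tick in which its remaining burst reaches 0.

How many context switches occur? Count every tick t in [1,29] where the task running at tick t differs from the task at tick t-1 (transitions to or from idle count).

context switches = 13

t=0: queue=[C] q_used=0 → run C
t=1: queue=[C] q_used=1 → run C
t=2: queue=[C] q_used=0 → run C
t=3: queue=[C,D,F,G,H] q_used=1 → run C
t=4: queue=[D,F,G,H] q_used=0 → run D
t=5: queue=[D,F,G,H] q_used=1 → run D
t=6: queue=[F,G,H] q_used=0 → run F
t=7: queue=[F,G,H] q_used=1 → run F
t=8: queue=[G,H,F] q_used=0 → run G
t=9: queue=[G,H,F] q_used=1 → run G
t=10: queue=[H,F,G] q_used=0 → run H
t=11: queue=[H,F,G] q_used=1 → run H
t=12: queue=[F,G,H] q_used=0 → run F
t=13: queue=[F,G,H] q_used=1 → run F
t=14: queue=[G,H,F] q_used=0 → run G
t=15: queue=[G,H,F] q_used=1 → run G
t=16: queue=[H,F,G] q_used=0 → run H
t=17: queue=[H,F,G] q_used=1 → run H
t=18: queue=[F,G,H] q_used=0 → run F
t=19: queue=[F,G,H] q_used=1 → run F
t=20: queue=[G,H] q_used=0 → run G
t=21: queue=[G,H] q_used=1 → run G
t=22: queue=[H,G] q_used=0 → run H
t=23: queue=[H,G] q_used=1 → run H
t=24: queue=[G,H] q_used=0 → run G
t=25: queue=[G,H] q_used=1 → run G
t=26: queue=[H] q_used=0 → run H
t=27: (idle)
t=28: (idle)
t=29: (idle)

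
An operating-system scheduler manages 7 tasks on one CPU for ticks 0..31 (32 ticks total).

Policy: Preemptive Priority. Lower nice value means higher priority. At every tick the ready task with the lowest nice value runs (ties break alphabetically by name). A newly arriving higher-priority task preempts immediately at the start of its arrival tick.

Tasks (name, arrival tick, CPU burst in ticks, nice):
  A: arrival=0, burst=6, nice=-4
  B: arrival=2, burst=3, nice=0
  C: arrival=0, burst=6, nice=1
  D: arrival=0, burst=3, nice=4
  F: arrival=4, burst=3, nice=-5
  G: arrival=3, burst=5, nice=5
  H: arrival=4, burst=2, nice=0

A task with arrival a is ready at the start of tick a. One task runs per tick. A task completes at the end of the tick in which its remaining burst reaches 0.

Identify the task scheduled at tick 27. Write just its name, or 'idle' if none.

t=0: ready={A,C,D} → run A
t=1: ready={A,C,D} → run A
t=2: ready={A,B,C,D} → run A
t=3: ready={A,B,C,D,G} → run A
t=4: ready={A,B,C,D,F,G,H} → run F
t=5: ready={A,B,C,D,F,G,H} → run F
t=6: ready={A,B,C,D,F,G,H} → run F
t=7: ready={A,B,C,D,G,H} → run A
t=8: ready={A,B,C,D,G,H} → run A
t=9: ready={B,C,D,G,H} → run B
t=10: ready={B,C,D,G,H} → run B
t=11: ready={B,C,D,G,H} → run B
t=12: ready={C,D,G,H} → run H
t=13: ready={C,D,G,H} → run H
t=14: ready={C,D,G} → run C
t=15: ready={C,D,G} → run C
t=16: ready={C,D,G} → run C
t=17: ready={C,D,G} → run C
t=18: ready={C,D,G} → run C
t=19: ready={C,D,G} → run C
t=20: ready={D,G} → run D
t=21: ready={D,G} → run D
t=22: ready={D,G} → run D
t=23: ready={G} → run G
t=24: ready={G} → run G
t=25: ready={G} → run G
t=26: ready={G} → run G
t=27: ready={G} → run G
t=28: (idle)
t=29: (idle)
t=30: (idle)
t=31: (idle)

running at tick 27 = G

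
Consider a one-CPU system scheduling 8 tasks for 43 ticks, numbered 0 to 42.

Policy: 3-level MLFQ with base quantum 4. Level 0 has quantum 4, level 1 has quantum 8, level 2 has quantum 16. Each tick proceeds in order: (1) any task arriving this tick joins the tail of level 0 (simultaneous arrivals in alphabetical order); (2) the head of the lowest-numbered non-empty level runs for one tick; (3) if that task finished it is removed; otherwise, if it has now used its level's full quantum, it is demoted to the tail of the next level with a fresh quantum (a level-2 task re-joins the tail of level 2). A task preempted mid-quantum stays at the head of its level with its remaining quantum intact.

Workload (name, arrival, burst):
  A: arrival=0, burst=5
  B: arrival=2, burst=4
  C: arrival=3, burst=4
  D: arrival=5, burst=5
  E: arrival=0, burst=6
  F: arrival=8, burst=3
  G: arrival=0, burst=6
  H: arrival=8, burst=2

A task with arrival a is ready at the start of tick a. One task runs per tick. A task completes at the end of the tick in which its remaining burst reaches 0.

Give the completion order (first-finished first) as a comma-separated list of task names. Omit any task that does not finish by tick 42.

t=0: L0/L1/L2 = AEG/-/- → run A
t=1: L0/L1/L2 = AEG/-/- → run A
t=2: L0/L1/L2 = AEGB/-/- → run A
t=3: L0/L1/L2 = AEGBC/-/- → run A
t=4: L0/L1/L2 = EGBC/A/- → run E
t=5: L0/L1/L2 = EGBCD/A/- → run E
t=6: L0/L1/L2 = EGBCD/A/- → run E
t=7: L0/L1/L2 = EGBCD/A/- → run E
t=8: L0/L1/L2 = GBCDFH/AE/- → run G
t=9: L0/L1/L2 = GBCDFH/AE/- → run G
t=10: L0/L1/L2 = GBCDFH/AE/- → run G
t=11: L0/L1/L2 = GBCDFH/AE/- → run G
t=12: L0/L1/L2 = BCDFH/AEG/- → run B
t=13: L0/L1/L2 = BCDFH/AEG/- → run B
t=14: L0/L1/L2 = BCDFH/AEG/- → run B
t=15: L0/L1/L2 = BCDFH/AEG/- → run B
t=16: L0/L1/L2 = CDFH/AEG/- → run C
t=17: L0/L1/L2 = CDFH/AEG/- → run C
t=18: L0/L1/L2 = CDFH/AEG/- → run C
t=19: L0/L1/L2 = CDFH/AEG/- → run C
t=20: L0/L1/L2 = DFH/AEG/- → run D
t=21: L0/L1/L2 = DFH/AEG/- → run D
t=22: L0/L1/L2 = DFH/AEG/- → run D
t=23: L0/L1/L2 = DFH/AEG/- → run D
t=24: L0/L1/L2 = FH/AEGD/- → run F
t=25: L0/L1/L2 = FH/AEGD/- → run F
t=26: L0/L1/L2 = FH/AEGD/- → run F
t=27: L0/L1/L2 = H/AEGD/- → run H
t=28: L0/L1/L2 = H/AEGD/- → run H
t=29: L0/L1/L2 = -/AEGD/- → run A
t=30: L0/L1/L2 = -/EGD/- → run E
t=31: L0/L1/L2 = -/EGD/- → run E
t=32: L0/L1/L2 = -/GD/- → run G
t=33: L0/L1/L2 = -/GD/- → run G
t=34: L0/L1/L2 = -/D/- → run D
t=35: (idle)
t=36: (idle)
t=37: (idle)
t=38: (idle)
t=39: (idle)
t=40: (idle)
t=41: (idle)
t=42: (idle)

completion order = B, C, F, H, A, E, G, D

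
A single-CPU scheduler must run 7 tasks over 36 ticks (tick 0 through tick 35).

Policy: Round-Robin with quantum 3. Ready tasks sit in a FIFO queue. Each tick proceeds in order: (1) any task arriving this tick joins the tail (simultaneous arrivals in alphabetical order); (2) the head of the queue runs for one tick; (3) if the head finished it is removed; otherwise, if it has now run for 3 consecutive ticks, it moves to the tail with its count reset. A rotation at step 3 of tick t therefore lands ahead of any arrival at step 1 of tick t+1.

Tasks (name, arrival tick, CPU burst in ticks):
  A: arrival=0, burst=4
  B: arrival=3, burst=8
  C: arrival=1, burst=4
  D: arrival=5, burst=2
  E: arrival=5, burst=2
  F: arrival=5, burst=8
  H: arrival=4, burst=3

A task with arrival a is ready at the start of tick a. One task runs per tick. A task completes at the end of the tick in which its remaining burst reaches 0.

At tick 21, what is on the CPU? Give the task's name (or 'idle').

t=0: queue=[A] q_used=0 → run A
t=1: queue=[A,C] q_used=1 → run A
t=2: queue=[A,C] q_used=2 → run A
t=3: queue=[C,A,B] q_used=0 → run C
t=4: queue=[C,A,B,H] q_used=1 → run C
t=5: queue=[C,A,B,H,D,E,F] q_used=2 → run C
t=6: queue=[A,B,H,D,E,F,C] q_used=0 → run A
t=7: queue=[B,H,D,E,F,C] q_used=0 → run B
t=8: queue=[B,H,D,E,F,C] q_used=1 → run B
t=9: queue=[B,H,D,E,F,C] q_used=2 → run B
t=10: queue=[H,D,E,F,C,B] q_used=0 → run H
t=11: queue=[H,D,E,F,C,B] q_used=1 → run H
t=12: queue=[H,D,E,F,C,B] q_used=2 → run H
t=13: queue=[D,E,F,C,B] q_used=0 → run D
t=14: queue=[D,E,F,C,B] q_used=1 → run D
t=15: queue=[E,F,C,B] q_used=0 → run E
t=16: queue=[E,F,C,B] q_used=1 → run E
t=17: queue=[F,C,B] q_used=0 → run F
t=18: queue=[F,C,B] q_used=1 → run F
t=19: queue=[F,C,B] q_used=2 → run F
t=20: queue=[C,B,F] q_used=0 → run C
t=21: queue=[B,F] q_used=0 → run B
t=22: queue=[B,F] q_used=1 → run B
t=23: queue=[B,F] q_used=2 → run B
t=24: queue=[F,B] q_used=0 → run F
t=25: queue=[F,B] q_used=1 → run F
t=26: queue=[F,B] q_used=2 → run F
t=27: queue=[B,F] q_used=0 → run B
t=28: queue=[B,F] q_used=1 → run B
t=29: queue=[F] q_used=0 → run F
t=30: queue=[F] q_used=1 → run F
t=31: (idle)
t=32: (idle)
t=33: (idle)
t=34: (idle)
t=35: (idle)

running at tick 21 = B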